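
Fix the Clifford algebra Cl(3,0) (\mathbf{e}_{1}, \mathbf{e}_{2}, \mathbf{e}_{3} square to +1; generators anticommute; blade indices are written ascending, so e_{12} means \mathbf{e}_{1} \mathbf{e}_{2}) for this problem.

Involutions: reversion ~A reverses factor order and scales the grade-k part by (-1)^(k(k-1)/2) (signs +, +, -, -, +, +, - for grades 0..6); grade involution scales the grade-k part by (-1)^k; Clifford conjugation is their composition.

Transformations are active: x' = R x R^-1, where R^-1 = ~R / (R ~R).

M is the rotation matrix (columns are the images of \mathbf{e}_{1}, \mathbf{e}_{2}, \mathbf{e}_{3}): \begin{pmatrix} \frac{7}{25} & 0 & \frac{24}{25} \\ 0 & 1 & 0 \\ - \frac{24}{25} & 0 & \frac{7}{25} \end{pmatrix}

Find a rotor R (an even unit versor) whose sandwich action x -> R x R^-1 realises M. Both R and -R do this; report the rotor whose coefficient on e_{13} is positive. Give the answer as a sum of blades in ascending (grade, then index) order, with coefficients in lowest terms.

Method: write R = a + b12*e_{12} + b13*e_{13} + b23*e_{23} with a^2 + b12^2 + b13^2 + b23^2 = 1 (so R^-1 = ~R). Expanding the columns R e_j ~R gives tr M = 4a^2 - 1 and, from the antisymmetric part, M21 - M12 = -4a*b12, M13 - M31 = 4a*b13, M32 - M23 = -4a*b23.
Here tr M = \frac{39}{25}, so a^2 = (1 + tr M)/4 = \frac{16}{25} and a = ±\frac{4}{5}. Taking a = \frac{4}{5}: M21 - M12 = 0, M13 - M31 = \frac{48}{25}, M32 - M23 = 0, giving b12 = 0, b13 = \frac{3}{5}, b23 = 0, i.e. R = \frac{4}{5} + \frac{3}{5} e_{13}.
Its e_{13} coefficient is already positive.
Answer: \frac{4}{5} + \frac{3}{5} e_{13}. Uniqueness: Spin(3) -> SO(3) maps R and -R to the same rotation of trace \frac{39}{25}; fixing the sign of the e_{13} coefficient removes the ambiguity.


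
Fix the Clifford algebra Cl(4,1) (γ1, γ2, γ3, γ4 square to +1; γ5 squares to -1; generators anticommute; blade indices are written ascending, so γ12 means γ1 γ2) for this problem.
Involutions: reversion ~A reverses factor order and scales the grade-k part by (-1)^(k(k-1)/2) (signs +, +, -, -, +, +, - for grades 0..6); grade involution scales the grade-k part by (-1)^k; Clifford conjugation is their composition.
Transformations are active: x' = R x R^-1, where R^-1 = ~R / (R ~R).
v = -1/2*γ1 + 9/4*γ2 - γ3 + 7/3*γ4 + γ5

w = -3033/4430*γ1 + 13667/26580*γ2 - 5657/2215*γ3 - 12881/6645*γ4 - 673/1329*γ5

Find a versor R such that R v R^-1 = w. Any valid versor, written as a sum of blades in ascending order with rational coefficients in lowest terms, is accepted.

Sketch: the shared square 1549/144 makes R = v + w = -2624/2215*γ1 + 18368/6645*γ2 - 7872/2215*γ3 + 2624/6645*γ4 + 656/1329*γ5 the natural versor; its sandwich fixes that direction, negates (v - w)/2, and sends v to w.
Answer: -2624/2215*γ1 + 18368/6645*γ2 - 7872/2215*γ3 + 2624/6645*γ4 + 656/1329*γ5


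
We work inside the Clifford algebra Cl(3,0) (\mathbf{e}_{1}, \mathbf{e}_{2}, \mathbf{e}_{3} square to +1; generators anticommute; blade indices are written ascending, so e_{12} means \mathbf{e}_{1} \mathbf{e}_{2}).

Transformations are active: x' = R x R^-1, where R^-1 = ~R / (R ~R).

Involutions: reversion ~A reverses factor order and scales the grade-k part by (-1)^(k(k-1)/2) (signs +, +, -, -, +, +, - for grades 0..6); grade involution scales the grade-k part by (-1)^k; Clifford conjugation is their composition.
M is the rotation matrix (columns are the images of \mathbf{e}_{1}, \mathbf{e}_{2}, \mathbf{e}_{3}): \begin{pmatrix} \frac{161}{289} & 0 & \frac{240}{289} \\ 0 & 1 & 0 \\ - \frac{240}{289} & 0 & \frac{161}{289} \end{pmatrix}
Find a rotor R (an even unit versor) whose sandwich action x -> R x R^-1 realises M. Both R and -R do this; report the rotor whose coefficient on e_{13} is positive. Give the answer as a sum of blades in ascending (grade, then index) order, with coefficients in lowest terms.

Method: write R = a + b12*e_{12} + b13*e_{13} + b23*e_{23} with a^2 + b12^2 + b13^2 + b23^2 = 1 (so R^-1 = ~R). Expanding the columns R e_j ~R gives tr M = 4a^2 - 1 and, from the antisymmetric part, M21 - M12 = -4a*b12, M13 - M31 = 4a*b13, M32 - M23 = -4a*b23.
Here tr M = \frac{611}{289}, so a^2 = (1 + tr M)/4 = \frac{225}{289} and a = ±\frac{15}{17}. Taking a = \frac{15}{17}: M21 - M12 = 0, M13 - M31 = \frac{480}{289}, M32 - M23 = 0, giving b12 = 0, b13 = \frac{8}{17}, b23 = 0, i.e. R = \frac{15}{17} + \frac{8}{17} e_{13}.
Its e_{13} coefficient is already positive.
Answer: \frac{15}{17} + \frac{8}{17} e_{13}. Why the constraint matters: R and -R act identically through the sandwich — M has trace \frac{611}{289} either way — so only the sign condition on e_{13} picks one of the two preimages.


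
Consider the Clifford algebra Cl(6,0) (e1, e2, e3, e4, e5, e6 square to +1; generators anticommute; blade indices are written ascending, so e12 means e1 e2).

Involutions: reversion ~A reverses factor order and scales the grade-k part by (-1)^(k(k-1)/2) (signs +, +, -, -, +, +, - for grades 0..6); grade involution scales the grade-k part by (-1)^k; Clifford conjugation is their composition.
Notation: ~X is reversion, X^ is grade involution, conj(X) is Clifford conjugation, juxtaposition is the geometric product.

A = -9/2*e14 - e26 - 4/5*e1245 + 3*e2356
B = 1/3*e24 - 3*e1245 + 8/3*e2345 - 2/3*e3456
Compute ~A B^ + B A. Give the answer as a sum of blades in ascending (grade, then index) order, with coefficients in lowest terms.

first term: 12/5 - 3/2*e12 + 32/15*e13 + 4/15*e15 + 2*e24 - 27/2*e25 + 25/3*e46 + 12*e1235 - 8/15*e1236 - 9*e1346 + 3*e1356 + 3*e1456 + 2/3*e2345 + 5/3*e3456
second term: 12/5 - 3/2*e12 - 32/15*e13 + 4/15*e15 - 2*e24 + 27/2*e25 - 23/3*e46 + 12*e1235 - 8/15*e1236 - 9*e1346 + 3*e1356 + 3*e1456 + 2/3*e2345 + 11/3*e3456
Answer: 24/5 - 3*e12 + 8/15*e15 + 2/3*e46 + 24*e1235 - 16/15*e1236 - 18*e1346 + 6*e1356 + 6*e1456 + 4/3*e2345 + 16/3*e3456


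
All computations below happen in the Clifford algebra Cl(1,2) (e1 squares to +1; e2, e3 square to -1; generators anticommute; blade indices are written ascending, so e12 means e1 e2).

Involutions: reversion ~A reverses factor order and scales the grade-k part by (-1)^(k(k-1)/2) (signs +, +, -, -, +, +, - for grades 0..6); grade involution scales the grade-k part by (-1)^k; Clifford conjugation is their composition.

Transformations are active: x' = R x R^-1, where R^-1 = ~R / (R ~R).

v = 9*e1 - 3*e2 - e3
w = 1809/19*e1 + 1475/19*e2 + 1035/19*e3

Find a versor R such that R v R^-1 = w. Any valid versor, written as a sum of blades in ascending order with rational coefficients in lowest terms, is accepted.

Why this works: both vectors square to 71, so q(v) = q(w) and R = v + w = 1980/19*e1 + 1418/19*e2 + 1016/19*e3 carries v to w — its own direction survives, the complement (v - w)/2 flips.
Answer: 1980/19*e1 + 1418/19*e2 + 1016/19*e3


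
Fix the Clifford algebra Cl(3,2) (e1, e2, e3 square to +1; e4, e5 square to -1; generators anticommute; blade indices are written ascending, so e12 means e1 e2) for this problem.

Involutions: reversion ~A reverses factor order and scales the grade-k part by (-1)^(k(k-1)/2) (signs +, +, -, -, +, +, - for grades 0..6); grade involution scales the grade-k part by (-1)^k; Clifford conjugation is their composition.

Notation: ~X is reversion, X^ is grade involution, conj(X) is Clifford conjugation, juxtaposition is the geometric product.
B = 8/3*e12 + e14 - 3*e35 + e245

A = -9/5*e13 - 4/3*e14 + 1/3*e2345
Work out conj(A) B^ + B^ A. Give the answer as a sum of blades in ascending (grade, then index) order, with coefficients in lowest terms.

first term: 4/3 - 1/3*e3 - 27/5*e15 + 24/5*e23 + 41/9*e24 - 9/5*e34 - 4/3*e125 + 1/3*e1235 + 28/9*e1345 + 9/5*e12345
second term: -4/3 + 1/3*e3 - 27/5*e15 + 24/5*e23 + 41/9*e24 - 9/5*e34 - 4/3*e125 - 1/3*e1235 - 28/9*e1345 - 9/5*e12345
Answer: -54/5*e15 + 48/5*e23 + 82/9*e24 - 18/5*e34 - 8/3*e125


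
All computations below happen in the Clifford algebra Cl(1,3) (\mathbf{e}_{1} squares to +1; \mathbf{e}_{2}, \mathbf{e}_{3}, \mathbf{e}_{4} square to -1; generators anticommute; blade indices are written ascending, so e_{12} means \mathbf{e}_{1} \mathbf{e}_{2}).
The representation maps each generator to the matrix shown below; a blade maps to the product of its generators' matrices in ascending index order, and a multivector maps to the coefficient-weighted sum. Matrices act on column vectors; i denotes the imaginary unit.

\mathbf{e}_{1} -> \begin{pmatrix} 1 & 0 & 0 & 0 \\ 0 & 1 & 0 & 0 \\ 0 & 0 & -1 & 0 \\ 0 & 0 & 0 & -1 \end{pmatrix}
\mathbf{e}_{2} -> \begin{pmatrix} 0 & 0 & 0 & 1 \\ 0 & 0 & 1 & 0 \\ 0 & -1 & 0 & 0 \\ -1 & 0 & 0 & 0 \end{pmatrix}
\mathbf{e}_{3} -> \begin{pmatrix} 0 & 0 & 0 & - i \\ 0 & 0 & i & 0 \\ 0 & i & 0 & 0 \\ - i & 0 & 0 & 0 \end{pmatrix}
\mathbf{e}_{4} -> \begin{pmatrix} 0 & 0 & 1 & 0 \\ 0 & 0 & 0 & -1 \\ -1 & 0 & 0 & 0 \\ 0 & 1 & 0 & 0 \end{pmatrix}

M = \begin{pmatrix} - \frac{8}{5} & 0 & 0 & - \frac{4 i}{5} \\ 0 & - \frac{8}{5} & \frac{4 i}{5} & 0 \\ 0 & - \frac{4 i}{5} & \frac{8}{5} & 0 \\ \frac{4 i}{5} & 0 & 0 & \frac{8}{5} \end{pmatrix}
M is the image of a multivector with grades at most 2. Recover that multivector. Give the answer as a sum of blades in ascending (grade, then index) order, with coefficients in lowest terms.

Method: the blade images are trace-orthogonal — tr(rho(e_A) rho(e_B)^-1) = 4 if A = B and 0 otherwise — and rho(e_A)^-1 = (e_A)^2 * rho(e_A) with (e_A)^2 = +1 or -1, so the coefficient of e_A in the preimage is (e_A)^2 * tr(M rho(e_A))/4.
Nonzero projections over blades of grade <= 2: e_{1}: (e_{1})^2 = +1, tr(M rho(e_{1})) = - \frac{32}{5}, coefficient -\frac{8}{5}; e_{13}: (e_{13})^2 = +1, tr(M rho(e_{13})) = \frac{16}{5}, coefficient \frac{4}{5}. Every other blade of grade <= 2 projects to 0.
Answer: -\frac{8}{5} e_{1} + \frac{4}{5} e_{13}


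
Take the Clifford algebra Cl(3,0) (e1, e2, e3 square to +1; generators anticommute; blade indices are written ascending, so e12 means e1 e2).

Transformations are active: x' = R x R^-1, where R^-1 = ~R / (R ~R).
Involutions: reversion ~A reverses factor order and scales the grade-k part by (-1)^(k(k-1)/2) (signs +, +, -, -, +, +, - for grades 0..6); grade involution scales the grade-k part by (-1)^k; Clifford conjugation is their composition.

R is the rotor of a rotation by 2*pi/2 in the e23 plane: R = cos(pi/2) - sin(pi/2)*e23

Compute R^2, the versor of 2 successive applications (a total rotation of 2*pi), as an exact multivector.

Because a rotor carries half the rotation angle, composing 2 copies of this e23-plane rotor multiplies the phase: 2*(pi/2) = pi, hence R^2 = cos(pi) - sin(pi)*e23.
cos(pi) = -1 and sin(pi) = 0, so R^2 = -1. The total rotation 2*pi is 1 full turn, so every vector returns to itself, yet the rotor is -1, on the OTHER sheet of the double cover (an odd number of 2*pi turns).
Answer: -1


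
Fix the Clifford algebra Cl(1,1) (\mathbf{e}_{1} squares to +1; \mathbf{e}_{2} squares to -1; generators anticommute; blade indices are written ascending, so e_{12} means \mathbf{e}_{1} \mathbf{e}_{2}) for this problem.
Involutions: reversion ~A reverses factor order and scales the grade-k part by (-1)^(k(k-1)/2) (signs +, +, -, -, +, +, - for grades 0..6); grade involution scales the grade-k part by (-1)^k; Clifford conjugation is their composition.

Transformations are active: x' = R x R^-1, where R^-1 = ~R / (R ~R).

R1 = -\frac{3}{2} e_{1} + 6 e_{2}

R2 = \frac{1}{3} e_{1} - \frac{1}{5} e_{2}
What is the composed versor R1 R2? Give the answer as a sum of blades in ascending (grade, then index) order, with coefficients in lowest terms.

Distribute over the terms of R1 (each basis-blade product reordered to ascending indices, repeated generators contracted through their squares):
(-\frac{3}{2} e_{1}) R2 = -\frac{1}{2} + \frac{3}{10} e_{12}
(6 e_{2}) R2 = \frac{6}{5} - 2 e_{12}
Summing the partial products and collecting blades:
Answer: \frac{7}{10} - \frac{17}{10} e_{12}


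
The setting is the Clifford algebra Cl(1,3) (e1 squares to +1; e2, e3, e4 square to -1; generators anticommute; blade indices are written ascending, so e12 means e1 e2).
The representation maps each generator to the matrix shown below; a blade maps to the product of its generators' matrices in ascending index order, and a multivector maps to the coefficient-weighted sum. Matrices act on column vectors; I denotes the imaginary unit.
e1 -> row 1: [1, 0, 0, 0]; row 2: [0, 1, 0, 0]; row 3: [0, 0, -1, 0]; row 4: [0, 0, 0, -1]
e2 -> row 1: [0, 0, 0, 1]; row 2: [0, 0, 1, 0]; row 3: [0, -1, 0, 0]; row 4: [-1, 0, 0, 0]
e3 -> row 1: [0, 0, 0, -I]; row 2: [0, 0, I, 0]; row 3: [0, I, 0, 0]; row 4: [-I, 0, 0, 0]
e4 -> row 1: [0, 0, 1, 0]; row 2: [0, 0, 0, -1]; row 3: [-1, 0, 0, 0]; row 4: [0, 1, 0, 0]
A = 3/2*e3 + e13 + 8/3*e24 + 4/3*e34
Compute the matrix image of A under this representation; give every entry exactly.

Bivector images (products of the table entries): rho(e13) = rho(e1)rho(e3) = row 1: [0, 0, 0, -I]; row 2: [0, 0, I, 0]; row 3: [0, -I, 0, 0]; row 4: [I, 0, 0, 0]; rho(e24) = rho(e2)rho(e4) = row 1: [0, 1, 0, 0]; row 2: [-1, 0, 0, 0]; row 3: [0, 0, 0, 1]; row 4: [0, 0, -1, 0]; rho(e34) = rho(e3)rho(e4) = row 1: [0, -I, 0, 0]; row 2: [-I, 0, 0, 0]; row 3: [0, 0, 0, -I]; row 4: [0, 0, -I, 0].
M = (3/2)*rho(e3) + (1)*rho(e13) + (8/3)*rho(e24) + (4/3)*rho(e34), summed entrywise:
Answer: row 1: [0, 8/3 - 4*I/3, 0, -5*I/2]; row 2: [-8/3 - 4*I/3, 0, 5*I/2, 0]; row 3: [0, I/2, 0, 8/3 - 4*I/3]; row 4: [-I/2, 0, -8/3 - 4*I/3, 0]


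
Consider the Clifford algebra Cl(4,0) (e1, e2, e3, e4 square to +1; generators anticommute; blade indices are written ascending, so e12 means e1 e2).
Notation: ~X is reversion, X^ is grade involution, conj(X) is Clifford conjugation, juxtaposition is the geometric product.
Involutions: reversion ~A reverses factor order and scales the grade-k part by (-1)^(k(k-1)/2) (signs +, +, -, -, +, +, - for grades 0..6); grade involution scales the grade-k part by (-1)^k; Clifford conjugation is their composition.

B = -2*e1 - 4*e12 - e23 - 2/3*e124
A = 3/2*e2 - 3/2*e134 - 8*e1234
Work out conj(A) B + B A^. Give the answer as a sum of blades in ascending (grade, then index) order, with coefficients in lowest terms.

first term: -6*e1 - 23/6*e3 - 3*e12 - 9*e14 + e23 - 29*e34 - 3/2*e124 - 10*e234
second term: 6*e1 + 23/6*e3 + 3*e12 - 9*e14 + e23 - 35*e34 - 3/2*e124 + 22*e234
Answer: -18*e14 + 2*e23 - 64*e34 - 3*e124 + 12*e234


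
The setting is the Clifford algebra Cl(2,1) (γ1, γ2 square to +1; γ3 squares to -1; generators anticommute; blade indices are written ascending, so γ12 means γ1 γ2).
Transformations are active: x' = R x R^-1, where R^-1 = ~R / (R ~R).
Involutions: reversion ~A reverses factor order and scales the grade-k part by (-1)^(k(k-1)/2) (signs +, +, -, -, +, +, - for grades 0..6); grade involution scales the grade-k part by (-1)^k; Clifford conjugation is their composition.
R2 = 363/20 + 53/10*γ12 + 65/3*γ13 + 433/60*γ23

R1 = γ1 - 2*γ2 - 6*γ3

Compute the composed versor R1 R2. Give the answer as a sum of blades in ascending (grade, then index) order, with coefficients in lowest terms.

Distribute over the terms of R1 (each basis-blade product reordered to ascending indices, repeated generators contracted through their squares):
(γ1) R2 = 363/20*γ1 + 53/10*γ2 + 65/3*γ3 + 433/60*γ123
(-2*γ2) R2 = 53/5*γ1 - 363/10*γ2 - 433/30*γ3 + 130/3*γ123
(-6*γ3) R2 = -130*γ1 - 433/10*γ2 - 1089/10*γ3 - 159/5*γ123
Summing the partial products and collecting blades:
Answer: -405/4*γ1 - 743/10*γ2 - 305/3*γ3 + 75/4*γ123


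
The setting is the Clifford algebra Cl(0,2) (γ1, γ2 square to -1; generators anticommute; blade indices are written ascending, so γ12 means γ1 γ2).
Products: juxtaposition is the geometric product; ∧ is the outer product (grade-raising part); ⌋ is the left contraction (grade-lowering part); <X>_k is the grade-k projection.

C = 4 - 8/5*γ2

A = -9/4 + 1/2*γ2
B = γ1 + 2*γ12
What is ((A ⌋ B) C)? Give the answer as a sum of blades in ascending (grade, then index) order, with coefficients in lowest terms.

step 1: -5/4*γ1 - 9/2*γ12
step 2: -61/5*γ1 - 16*γ12
Answer: -61/5*γ1 - 16*γ12


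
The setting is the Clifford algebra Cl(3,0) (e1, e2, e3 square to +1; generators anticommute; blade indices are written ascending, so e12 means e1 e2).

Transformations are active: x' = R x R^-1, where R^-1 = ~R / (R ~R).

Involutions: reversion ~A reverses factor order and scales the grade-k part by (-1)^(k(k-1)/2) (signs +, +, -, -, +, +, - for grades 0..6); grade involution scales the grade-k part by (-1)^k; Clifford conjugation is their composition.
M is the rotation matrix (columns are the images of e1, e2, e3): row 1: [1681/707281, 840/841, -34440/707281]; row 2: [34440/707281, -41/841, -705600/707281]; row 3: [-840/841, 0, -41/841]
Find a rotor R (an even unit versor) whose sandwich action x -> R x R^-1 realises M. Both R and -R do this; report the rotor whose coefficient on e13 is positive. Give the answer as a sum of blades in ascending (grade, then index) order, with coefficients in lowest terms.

Method: write R = a + b12*e12 + b13*e13 + b23*e23 with a^2 + b12^2 + b13^2 + b23^2 = 1 (so R^-1 = ~R). Expanding the columns R e_j ~R gives tr M = 4a^2 - 1 and, from the antisymmetric part, M21 - M12 = -4a*b12, M13 - M31 = 4a*b13, M32 - M23 = -4a*b23.
Here tr M = -67281/707281, so a^2 = (1 + tr M)/4 = 160000/707281 and a = ±400/841. Taking a = 400/841: M21 - M12 = -672000/707281, M13 - M31 = 672000/707281, M32 - M23 = 705600/707281, giving b12 = 420/841, b13 = 420/841, b23 = -441/841, i.e. R = 400/841 + 420/841*e12 + 420/841*e13 - 441/841*e23.
Its e13 coefficient is already positive.
Answer: 400/841 + 420/841*e12 + 420/841*e13 - 441/841*e23. Key observation: the double cover Spin(3) -> SO(3) sends R and -R to the same matrix (trace -67281/707281 here), so the stated sign of the e13 coefficient is what selects one sheet.


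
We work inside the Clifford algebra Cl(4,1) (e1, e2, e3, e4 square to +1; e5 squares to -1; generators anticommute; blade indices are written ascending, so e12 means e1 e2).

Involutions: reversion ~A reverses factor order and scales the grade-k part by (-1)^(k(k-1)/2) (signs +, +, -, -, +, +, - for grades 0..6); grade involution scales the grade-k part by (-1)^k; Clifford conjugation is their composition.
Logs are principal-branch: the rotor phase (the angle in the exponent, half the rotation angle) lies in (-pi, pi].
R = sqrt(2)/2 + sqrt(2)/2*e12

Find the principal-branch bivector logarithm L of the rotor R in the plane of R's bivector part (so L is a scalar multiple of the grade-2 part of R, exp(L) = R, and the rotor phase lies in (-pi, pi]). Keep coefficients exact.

The scalar part of R is sqrt(2)/2, so the principal-branch rotor phase is pinned; divide the bivector part by its sine to get the unit plane — L is the phase times that plane.
Concretely: cos(phase) = sqrt(2)/2 gives phase = ±pi/4, and since phase/sin(phase) is even the sign is immaterial: L = (phase/sin(phase)) * <R>_2 = (sqrt(2)*pi/4) * <R>_2.
Answer: pi/4*e12


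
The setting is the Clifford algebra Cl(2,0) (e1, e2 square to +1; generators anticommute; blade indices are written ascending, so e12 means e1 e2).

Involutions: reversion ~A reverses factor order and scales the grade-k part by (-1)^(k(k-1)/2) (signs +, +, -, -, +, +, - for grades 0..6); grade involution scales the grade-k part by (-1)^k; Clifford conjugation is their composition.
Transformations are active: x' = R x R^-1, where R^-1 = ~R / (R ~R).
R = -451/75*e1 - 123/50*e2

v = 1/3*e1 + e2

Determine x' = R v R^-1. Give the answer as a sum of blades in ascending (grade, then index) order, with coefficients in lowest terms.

~R = -451/75*e1 - 123/50*e2, and R ~R = 189953/4500, so R^-1 = ~R / (189953/4500).
R v = -2009/450 - 779/150*e12
Answer: 1591/1695*e1 - 271/565*e2


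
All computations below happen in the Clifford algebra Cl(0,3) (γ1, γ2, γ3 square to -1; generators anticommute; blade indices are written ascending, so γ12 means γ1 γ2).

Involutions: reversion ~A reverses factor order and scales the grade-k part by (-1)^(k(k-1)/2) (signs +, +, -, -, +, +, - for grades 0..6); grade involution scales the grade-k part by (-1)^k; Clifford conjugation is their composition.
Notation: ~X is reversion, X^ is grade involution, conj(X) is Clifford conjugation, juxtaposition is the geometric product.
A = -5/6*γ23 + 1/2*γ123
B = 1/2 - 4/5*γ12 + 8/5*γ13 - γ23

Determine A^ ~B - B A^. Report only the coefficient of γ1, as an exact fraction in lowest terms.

first term: 5/6 + 1/2*γ1 + 4/5*γ2 + 2/5*γ3 - 4/3*γ12 - 2/3*γ13 - 5/12*γ23 - 1/4*γ123
second term: -5/6 - 1/2*γ1 - 4/5*γ2 - 2/5*γ3 - 4/3*γ12 - 2/3*γ13 - 5/12*γ23 - 1/4*γ123
Answer: 1


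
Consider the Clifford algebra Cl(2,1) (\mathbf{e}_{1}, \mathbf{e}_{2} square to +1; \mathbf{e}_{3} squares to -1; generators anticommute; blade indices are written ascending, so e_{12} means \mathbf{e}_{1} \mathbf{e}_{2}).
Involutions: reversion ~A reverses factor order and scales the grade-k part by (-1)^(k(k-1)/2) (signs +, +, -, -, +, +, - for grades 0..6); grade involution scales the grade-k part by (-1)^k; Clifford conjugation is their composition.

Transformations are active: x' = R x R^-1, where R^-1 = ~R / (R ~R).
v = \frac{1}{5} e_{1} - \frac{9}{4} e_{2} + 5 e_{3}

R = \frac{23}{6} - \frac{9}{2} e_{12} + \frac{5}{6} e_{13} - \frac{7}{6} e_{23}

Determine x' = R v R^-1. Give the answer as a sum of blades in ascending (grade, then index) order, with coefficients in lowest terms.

~R = \frac{23}{6} + \frac{9}{2} e_{12} - \frac{5}{6} e_{13} + \frac{7}{6} e_{23}, and R ~R = \frac{296}{9}, so R^-1 = ~R / (\frac{296}{9}).
R v = \frac{269}{40} e_{1} - \frac{227}{120} e_{2} + \frac{131}{8} e_{3} - \frac{2503}{120} e_{123}
Answer: -\frac{83}{740} e_{1} + \frac{1113}{1480} e_{2} + \frac{181}{40} e_{3}


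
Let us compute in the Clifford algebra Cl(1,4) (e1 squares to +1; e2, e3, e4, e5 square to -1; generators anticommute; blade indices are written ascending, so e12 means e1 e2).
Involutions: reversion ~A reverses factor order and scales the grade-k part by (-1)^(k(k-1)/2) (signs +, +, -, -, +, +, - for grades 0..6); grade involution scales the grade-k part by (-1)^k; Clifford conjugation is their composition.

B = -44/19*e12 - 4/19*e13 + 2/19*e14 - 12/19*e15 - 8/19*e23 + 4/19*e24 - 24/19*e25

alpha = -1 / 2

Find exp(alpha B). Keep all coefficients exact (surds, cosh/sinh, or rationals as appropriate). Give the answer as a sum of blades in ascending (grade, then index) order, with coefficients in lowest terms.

B^2 term by term: the squares give (-44/19)^2*(e12)^2 + (-4/19)^2*(e13)^2 + (2/19)^2*(e14)^2 + (-12/19)^2*(e15)^2 + (-8/19)^2*(e23)^2 + (4/19)^2*(e24)^2 + (-24/19)^2*(e25)^2 = 1936/361*(+1) + 16/361*(+1) + 4/361*(+1) + 144/361*(+1) + 64/361*(-1) + 16/361*(-1) + 576/361*(-1) = 4 (each basis 2-blade squares to minus the product of its generators' squares); cross terms between blades sharing an index anticommute and cancel; the commuting (index-disjoint) pairs give grade-4 terms 2*c*c'*(blade product), which cancel blade by blade — e1234: 32/361 - 32/361 = 0; e1235: -192/361 + 192/361 = 0; e1245: 96/361 - 96/361 = 0 — confirming B is simple. So B^2 = 4.
B^2 = 4 — the series telescopes hyperbolically here: l = 2, alpha*l = -1, so exp(alpha B) = cosh(-1) + (sinh(-1)/2)*B = cosh(1) + (-sinh(1)/2)*B.
Answer: cosh(1) + 22*sinh(1)/19*e12 + 2*sinh(1)/19*e13 - sinh(1)/19*e14 + 6*sinh(1)/19*e15 + 4*sinh(1)/19*e23 - 2*sinh(1)/19*e24 + 12*sinh(1)/19*e25


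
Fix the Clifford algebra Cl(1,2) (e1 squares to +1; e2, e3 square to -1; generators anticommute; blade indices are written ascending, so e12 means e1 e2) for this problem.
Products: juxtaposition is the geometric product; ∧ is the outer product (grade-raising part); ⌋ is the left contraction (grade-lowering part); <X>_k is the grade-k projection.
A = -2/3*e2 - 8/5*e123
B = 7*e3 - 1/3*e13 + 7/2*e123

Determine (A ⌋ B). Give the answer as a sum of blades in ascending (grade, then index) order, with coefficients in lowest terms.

step 1: 28/5 - 7/3*e13
Answer: 28/5 - 7/3*e13


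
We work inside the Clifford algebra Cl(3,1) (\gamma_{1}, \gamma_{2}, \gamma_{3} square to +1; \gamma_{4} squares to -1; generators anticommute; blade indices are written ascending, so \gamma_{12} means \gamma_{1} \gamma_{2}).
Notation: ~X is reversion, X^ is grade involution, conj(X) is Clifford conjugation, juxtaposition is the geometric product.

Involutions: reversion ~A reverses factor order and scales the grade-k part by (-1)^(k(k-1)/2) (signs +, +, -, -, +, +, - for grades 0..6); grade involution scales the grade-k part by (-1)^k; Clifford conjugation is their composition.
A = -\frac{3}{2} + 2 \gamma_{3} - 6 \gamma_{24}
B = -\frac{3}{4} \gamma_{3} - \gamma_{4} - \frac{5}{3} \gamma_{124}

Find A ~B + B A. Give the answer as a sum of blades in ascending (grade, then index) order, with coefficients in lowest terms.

first term: -\frac{3}{2} - 10 \gamma_{1} - 6 \gamma_{2} + \frac{9}{8} \gamma_{3} + \frac{3}{2} \gamma_{4} - 2 \gamma_{34} - \frac{5}{2} \gamma_{124} - \frac{9}{2} \gamma_{234} + \frac{10}{3} \gamma_{1234}
second term: -\frac{3}{2} + 10 \gamma_{1} + 6 \gamma_{2} + \frac{9}{8} \gamma_{3} + \frac{3}{2} \gamma_{4} + 2 \gamma_{34} + \frac{5}{2} \gamma_{124} - \frac{9}{2} \gamma_{234} + \frac{10}{3} \gamma_{1234}
Answer: -3 + \frac{9}{4} \gamma_{3} + 3 \gamma_{4} - 9 \gamma_{234} + \frac{20}{3} \gamma_{1234}


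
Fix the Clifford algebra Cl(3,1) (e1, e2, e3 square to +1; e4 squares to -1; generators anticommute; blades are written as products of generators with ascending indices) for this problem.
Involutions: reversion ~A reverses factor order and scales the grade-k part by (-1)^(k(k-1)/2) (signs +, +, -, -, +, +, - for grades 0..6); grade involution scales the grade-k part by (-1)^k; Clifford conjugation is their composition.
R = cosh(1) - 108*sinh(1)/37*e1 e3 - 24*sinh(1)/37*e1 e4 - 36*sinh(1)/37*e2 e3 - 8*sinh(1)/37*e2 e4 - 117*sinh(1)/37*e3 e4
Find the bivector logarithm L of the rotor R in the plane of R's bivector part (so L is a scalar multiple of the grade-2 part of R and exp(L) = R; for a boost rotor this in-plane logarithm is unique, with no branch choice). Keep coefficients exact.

The scalar part of R is cosh(1), so cosh pins the rapidity up to sign — the sign comes from the bivector part; dividing that part by sinh of the rapidity yields the plane, and the in-plane L = rapidity * plane is unique because the two sign choices cancel.
Concretely: cosh(rapidity) = cosh(1) gives rapidity = ±1, and since rapidity/sinh(rapidity) is even the sign is immaterial: L = (rapidity/sinh(rapidity)) * <R>_2 = (1/sinh(1)) * <R>_2.
Answer: -108/37*e1 e3 - 24/37*e1 e4 - 36/37*e2 e3 - 8/37*e2 e4 - 117/37*e3 e4


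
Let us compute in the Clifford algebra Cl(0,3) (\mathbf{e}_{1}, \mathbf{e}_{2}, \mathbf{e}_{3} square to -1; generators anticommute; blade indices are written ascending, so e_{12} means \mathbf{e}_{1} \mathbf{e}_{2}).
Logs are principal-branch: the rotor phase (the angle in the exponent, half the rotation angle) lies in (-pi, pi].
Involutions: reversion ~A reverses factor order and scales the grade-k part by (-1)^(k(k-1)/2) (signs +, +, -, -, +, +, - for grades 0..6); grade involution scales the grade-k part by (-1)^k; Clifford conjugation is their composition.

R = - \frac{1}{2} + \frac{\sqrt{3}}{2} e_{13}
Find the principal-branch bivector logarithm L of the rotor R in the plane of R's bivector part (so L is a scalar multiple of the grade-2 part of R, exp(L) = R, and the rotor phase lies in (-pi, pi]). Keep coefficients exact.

The scalar part of R is - \frac{1}{2}, and that scalar determines the rotor phase on the principal branch; recovering the unit plane as bivector-part over sine of the phase gives L = phase * plane.
Concretely: cos(phase) = - \frac{1}{2} gives phase = ±\frac{2 \pi}{3}, and since phase/sin(phase) is even the sign is immaterial: L = (phase/sin(phase)) * <R>_2 = (\frac{4 \sqrt{3} \pi}{9}) * <R>_2.
Answer: \frac{2 \pi}{3} e_{13}


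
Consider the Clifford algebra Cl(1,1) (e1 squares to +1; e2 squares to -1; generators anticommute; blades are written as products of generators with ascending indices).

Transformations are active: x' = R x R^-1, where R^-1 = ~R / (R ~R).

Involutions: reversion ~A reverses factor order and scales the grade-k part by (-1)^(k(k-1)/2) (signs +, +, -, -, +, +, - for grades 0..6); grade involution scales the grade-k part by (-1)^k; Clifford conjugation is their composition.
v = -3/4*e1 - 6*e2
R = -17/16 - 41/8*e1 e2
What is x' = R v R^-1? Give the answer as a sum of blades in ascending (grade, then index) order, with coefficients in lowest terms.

~R = -17/16 + 41/8*e1 e2, and R ~R = -6435/256, so R^-1 = ~R / (-6435/256).
R v = -1917/64*e1 + 81/32*e2
Answer: -5097/2860*e1 + 4443/715*e2


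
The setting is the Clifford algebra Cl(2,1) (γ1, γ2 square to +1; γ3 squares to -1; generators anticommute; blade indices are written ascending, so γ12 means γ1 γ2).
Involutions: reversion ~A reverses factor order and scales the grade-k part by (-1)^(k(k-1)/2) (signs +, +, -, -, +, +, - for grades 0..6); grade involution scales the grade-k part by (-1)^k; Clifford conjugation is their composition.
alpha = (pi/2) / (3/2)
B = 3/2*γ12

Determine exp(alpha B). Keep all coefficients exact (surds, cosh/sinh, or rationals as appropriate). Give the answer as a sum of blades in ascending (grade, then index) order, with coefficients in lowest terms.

B^2 = (3/2)^2*(γ12)^2 = 9/4*(-1) = -9/4 (a basis 2-blade squares to minus the product of its generators' squares).
B^2 = -9/4 — the negative square puts this in the circular regime; l = 3/2, alpha*l = pi/2, so exp(alpha B) = cos(pi/2) + (sin(pi/2)/(3/2))*B = 0 + (2/3)*B.
Answer: γ12


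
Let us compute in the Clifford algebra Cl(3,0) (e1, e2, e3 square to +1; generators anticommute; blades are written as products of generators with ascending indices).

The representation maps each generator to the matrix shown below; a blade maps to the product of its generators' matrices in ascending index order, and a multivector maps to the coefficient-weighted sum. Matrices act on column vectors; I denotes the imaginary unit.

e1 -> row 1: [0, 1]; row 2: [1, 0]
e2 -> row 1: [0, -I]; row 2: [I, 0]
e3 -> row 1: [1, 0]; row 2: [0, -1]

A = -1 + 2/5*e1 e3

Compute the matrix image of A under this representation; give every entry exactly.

Bivector images (products of the table entries): rho(e1 e3) = rho(e1)rho(e3) = row 1: [0, -1]; row 2: [1, 0].
M = (-1)*1 + (2/5)*rho(e1 e3), summed entrywise (1 is the identity matrix):
Answer: row 1: [-1, -2/5]; row 2: [2/5, -1]


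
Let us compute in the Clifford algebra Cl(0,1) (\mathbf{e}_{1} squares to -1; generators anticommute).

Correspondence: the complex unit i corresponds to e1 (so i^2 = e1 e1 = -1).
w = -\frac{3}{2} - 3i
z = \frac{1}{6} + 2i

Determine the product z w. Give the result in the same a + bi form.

In blades: z = \frac{1}{6} + 2 e_{1}, w = -\frac{3}{2} - 3 e_{1}.
Distribute z over w term by term (generator squares from the signature, products reordered to ascending indices): (\frac{1}{6})*w = -\frac{1}{4} - \frac{1}{2} e_{1}; (2 e_{1})*w = 6 - 3 e_{1}.
Sum: \frac{23}{4} - \frac{7}{2} e_{1}; translating back through the correspondence:
Answer: \frac{23}{4} - \frac{7}{2}i


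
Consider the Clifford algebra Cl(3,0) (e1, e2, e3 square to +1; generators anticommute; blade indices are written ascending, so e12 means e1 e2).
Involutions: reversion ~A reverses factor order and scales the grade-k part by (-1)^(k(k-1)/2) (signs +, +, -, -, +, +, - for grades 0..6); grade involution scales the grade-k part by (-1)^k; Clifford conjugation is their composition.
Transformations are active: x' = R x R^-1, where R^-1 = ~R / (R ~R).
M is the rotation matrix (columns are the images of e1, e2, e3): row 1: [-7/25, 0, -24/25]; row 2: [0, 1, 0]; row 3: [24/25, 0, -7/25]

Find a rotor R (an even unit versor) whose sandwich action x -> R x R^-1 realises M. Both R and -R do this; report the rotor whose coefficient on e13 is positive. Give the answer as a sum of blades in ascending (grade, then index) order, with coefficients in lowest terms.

Method: write R = a + b12*e12 + b13*e13 + b23*e23 with a^2 + b12^2 + b13^2 + b23^2 = 1 (so R^-1 = ~R). Expanding the columns R e_j ~R gives tr M = 4a^2 - 1 and, from the antisymmetric part, M21 - M12 = -4a*b12, M13 - M31 = 4a*b13, M32 - M23 = -4a*b23.
Here tr M = 11/25, so a^2 = (1 + tr M)/4 = 9/25 and a = ±3/5. Taking a = 3/5: M21 - M12 = 0, M13 - M31 = -48/25, M32 - M23 = 0, giving b12 = 0, b13 = -4/5, b23 = 0, i.e. R = 3/5 - 4/5*e13.
Its e13 coefficient is negative, so report the other preimage -R.
Answer: -3/5 + 4/5*e13. Why the constraint matters: R and -R act identically through the sandwich — M has trace 11/25 either way — so only the sign condition on e13 picks one of the two preimages.


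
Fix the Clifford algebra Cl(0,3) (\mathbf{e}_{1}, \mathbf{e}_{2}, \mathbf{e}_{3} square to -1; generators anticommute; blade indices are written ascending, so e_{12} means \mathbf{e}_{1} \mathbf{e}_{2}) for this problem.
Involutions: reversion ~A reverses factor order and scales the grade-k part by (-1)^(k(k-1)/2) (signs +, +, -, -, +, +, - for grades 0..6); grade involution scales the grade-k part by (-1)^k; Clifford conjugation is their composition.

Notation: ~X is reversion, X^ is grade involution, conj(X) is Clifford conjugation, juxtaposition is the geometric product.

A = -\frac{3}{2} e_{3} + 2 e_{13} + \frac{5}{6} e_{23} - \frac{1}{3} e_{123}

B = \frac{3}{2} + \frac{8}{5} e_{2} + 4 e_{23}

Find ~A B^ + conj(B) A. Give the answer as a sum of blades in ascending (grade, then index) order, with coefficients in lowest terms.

first term: \frac{10}{3} - \frac{4}{3} e_{1} - 6 e_{2} - \frac{11}{12} e_{3} - 8 e_{12} - \frac{53}{15} e_{13} - \frac{73}{20} e_{23} - \frac{27}{10} e_{123}
second term: \frac{10}{3} - \frac{4}{3} e_{1} - 6 e_{2} - \frac{11}{12} e_{3} + 8 e_{12} + \frac{53}{15} e_{13} + \frac{73}{20} e_{23} + \frac{27}{10} e_{123}
Answer: \frac{20}{3} - \frac{8}{3} e_{1} - 12 e_{2} - \frac{11}{6} e_{3}


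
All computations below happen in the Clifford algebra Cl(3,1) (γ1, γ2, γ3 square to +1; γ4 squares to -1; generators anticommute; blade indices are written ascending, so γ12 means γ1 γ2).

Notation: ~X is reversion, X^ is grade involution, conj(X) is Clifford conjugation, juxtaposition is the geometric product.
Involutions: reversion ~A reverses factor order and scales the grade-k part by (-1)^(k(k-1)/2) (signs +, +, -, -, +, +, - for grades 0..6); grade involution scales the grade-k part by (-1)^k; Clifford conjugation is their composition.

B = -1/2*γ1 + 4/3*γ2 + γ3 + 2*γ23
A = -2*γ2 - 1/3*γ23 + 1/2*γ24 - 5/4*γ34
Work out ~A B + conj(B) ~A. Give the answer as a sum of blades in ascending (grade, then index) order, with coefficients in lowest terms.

first term: -10/3 + 1/3*γ2 - 40/9*γ3 - 7/12*γ4 - γ12 - 2*γ23 - 5/2*γ24 - γ34 - 1/6*γ123 + 1/4*γ124 - 5/8*γ134 + 13/6*γ234
second term: 10/3 + 1/3*γ2 - 40/9*γ3 - 7/12*γ4 - γ12 - 2*γ23 - 5/2*γ24 - γ34 + 1/6*γ123 - 1/4*γ124 + 5/8*γ134 - 13/6*γ234
Answer: 2/3*γ2 - 80/9*γ3 - 7/6*γ4 - 2*γ12 - 4*γ23 - 5*γ24 - 2*γ34


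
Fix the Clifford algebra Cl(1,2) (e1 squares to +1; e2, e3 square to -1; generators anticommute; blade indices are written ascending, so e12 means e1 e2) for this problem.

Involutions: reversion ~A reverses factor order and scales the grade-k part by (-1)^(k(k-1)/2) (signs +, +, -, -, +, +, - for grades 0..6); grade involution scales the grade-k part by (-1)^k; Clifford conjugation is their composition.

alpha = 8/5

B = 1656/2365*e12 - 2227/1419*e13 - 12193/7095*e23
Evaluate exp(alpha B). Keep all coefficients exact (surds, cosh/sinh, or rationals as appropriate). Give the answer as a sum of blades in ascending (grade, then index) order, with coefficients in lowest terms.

B^2 term by term: the squares give (1656/2365)^2*(e12)^2 + (-2227/1419)^2*(e13)^2 + (-12193/7095)^2*(e23)^2 = 2742336/5593225*(+1) + 4959529/2013561*(+1) + 148669249/50339025*(-1) = 0 (each basis 2-blade squares to minus the product of its generators' squares); cross terms between blades sharing an index anticommute and cancel. So B^2 = 0.
B^2 = 0, so the series truncates immediately: exp(alpha B) = 1 + alpha B (parabolic case).
Answer: 1 + 13248/11825*e12 - 17816/7095*e13 - 97544/35475*e23


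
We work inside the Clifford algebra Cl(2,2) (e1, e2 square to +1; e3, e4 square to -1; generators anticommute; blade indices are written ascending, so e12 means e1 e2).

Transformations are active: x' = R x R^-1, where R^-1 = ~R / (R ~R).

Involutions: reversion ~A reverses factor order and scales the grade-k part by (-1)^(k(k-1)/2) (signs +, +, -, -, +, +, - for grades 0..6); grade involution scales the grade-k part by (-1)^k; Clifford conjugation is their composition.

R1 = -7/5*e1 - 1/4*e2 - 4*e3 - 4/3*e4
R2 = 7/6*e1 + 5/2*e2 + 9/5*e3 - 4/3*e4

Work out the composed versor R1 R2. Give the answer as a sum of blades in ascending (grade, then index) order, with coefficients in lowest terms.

Distribute over the terms of R1 (each basis-blade product reordered to ascending indices, repeated generators contracted through their squares):
(-7/5*e1) R2 = -49/30 - 7/2*e12 - 63/25*e13 + 28/15*e14
(-1/4*e2) R2 = -5/8 + 7/24*e12 - 9/20*e23 + 1/3*e24
(-4*e3) R2 = 36/5 + 14/3*e13 + 10*e23 + 16/3*e34
(-4/3*e4) R2 = -16/9 + 14/9*e14 + 10/3*e24 + 12/5*e34
Summing the partial products and collecting blades:
Answer: 1139/360 - 77/24*e12 + 161/75*e13 + 154/45*e14 + 191/20*e23 + 11/3*e24 + 116/15*e34


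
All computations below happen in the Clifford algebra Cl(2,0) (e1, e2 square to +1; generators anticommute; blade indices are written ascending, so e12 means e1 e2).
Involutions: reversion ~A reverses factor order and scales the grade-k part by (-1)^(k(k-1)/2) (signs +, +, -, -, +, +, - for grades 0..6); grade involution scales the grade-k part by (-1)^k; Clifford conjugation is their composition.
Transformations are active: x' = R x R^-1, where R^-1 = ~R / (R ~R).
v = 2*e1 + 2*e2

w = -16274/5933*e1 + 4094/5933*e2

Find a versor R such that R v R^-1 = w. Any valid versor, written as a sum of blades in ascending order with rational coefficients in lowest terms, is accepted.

Construction: equal norms (both 8) license R = v + w = -4408/5933*e1 + 15960/5933*e2 — nothing changes along that direction, while (v - w)/2 changes sign, so v maps onto w.
Answer: -4408/5933*e1 + 15960/5933*e2


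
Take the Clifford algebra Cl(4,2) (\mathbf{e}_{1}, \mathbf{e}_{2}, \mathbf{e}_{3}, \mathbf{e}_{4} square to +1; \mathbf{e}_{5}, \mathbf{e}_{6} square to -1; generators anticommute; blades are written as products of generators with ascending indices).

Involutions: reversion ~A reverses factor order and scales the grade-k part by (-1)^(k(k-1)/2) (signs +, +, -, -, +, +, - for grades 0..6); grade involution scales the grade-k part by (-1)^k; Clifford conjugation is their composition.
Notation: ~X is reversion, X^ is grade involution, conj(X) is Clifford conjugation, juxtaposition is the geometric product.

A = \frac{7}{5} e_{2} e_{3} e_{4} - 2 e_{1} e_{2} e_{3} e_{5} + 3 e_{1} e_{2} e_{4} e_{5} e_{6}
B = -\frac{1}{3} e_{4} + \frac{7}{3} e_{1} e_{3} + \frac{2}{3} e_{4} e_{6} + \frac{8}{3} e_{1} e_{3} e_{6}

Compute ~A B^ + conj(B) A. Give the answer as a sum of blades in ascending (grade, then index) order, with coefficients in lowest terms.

first term: -\frac{7}{15} e_{2} e_{3} - \frac{14}{3} e_{2} e_{5} - \frac{49}{15} e_{1} e_{2} e_{4} - 2 e_{1} e_{2} e_{5} - \frac{14}{15} e_{2} e_{3} e_{6} + \frac{16}{3} e_{2} e_{5} e_{6} + \frac{56}{15} e_{1} e_{2} e_{4} e_{6} + e_{1} e_{2} e_{5} e_{6} - 8 e_{2} e_{3} e_{4} e_{5} + \frac{2}{3} e_{1} e_{2} e_{3} e_{4} e_{5} - 7 e_{2} e_{3} e_{4} e_{5} e_{6} + \frac{4}{3} e_{1} e_{2} e_{3} e_{4} e_{5} e_{6}
second term: \frac{7}{15} e_{2} e_{3} + \frac{14}{3} e_{2} e_{5} + \frac{49}{15} e_{1} e_{2} e_{4} + 2 e_{1} e_{2} e_{5} + \frac{14}{15} e_{2} e_{3} e_{6} - \frac{16}{3} e_{2} e_{5} e_{6} + \frac{56}{15} e_{1} e_{2} e_{4} e_{6} + e_{1} e_{2} e_{5} e_{6} - 8 e_{2} e_{3} e_{4} e_{5} + \frac{2}{3} e_{1} e_{2} e_{3} e_{4} e_{5} - 7 e_{2} e_{3} e_{4} e_{5} e_{6} - \frac{4}{3} e_{1} e_{2} e_{3} e_{4} e_{5} e_{6}
Answer: \frac{112}{15} e_{1} e_{2} e_{4} e_{6} + 2 e_{1} e_{2} e_{5} e_{6} - 16 e_{2} e_{3} e_{4} e_{5} + \frac{4}{3} e_{1} e_{2} e_{3} e_{4} e_{5} - 14 e_{2} e_{3} e_{4} e_{5} e_{6}
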